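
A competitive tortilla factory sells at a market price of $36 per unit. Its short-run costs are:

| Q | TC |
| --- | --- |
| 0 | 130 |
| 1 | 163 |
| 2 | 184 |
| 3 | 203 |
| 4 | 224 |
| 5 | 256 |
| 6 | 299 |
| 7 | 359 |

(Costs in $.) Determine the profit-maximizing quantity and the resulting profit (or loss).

Profit at each row (π = 36Q − TC): Q=0: -130; Q=1: -127; Q=2: -112; Q=3: -95; Q=4: -80; Q=5: -76; Q=6: -83; Q=7: -107.
Profit is maximized at Q = 5. AVC there is 126/5 = $25.20 ≤ P, so producing beats shutting down (which would give -$130).

Q = 5; profit = -$76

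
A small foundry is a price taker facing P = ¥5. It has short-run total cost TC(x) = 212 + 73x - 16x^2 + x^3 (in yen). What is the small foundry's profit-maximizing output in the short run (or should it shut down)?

Shut down

Strip out fixed cost: VC = 73x - 16x^2 + x^3. Then AVC = 73 - 16x + x^2 and MC = 73 - 32x + 3x^2.
AVC is minimized where dAVC/dx = -16 + 2x = 0, at x = 8; min AVC = 73 - 16·8 + 8^2 = ¥9.
With P < min AVC (¥5 < ¥9), every unit sold adds to the loss.
Shutting down limits the loss to fixed cost, ¥212.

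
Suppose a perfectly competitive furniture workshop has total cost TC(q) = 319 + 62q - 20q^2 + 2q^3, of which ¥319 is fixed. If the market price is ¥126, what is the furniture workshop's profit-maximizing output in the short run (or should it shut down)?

Produce at q = 8

From TC, MC = TC'(q) = 62 - 40q + 6q^2 and AVC = VC/q = 62 - 20q + 2q^2.
The AVC parabola has its vertex at q = 20/4 = 5, where AVC = 62 - 20·5 + 2·5^2 = ¥12.
Since P = ¥126 ≥ min AVC = ¥12, price covers variable cost and the firm should produce.
Set P = MC: 126 = 62 - 40q + 6q^2 → -64 - 40q + 6q^2 = 0. The roots are q = -4/3 and q = 8; the profit-maximizing output is on the rising part of MC, so q* = 8.
Check: AVC at q = 8 is ¥30 ≤ P, so revenue covers variable cost.
Profit = P·q − TC = 126·8 − 559 = ¥449.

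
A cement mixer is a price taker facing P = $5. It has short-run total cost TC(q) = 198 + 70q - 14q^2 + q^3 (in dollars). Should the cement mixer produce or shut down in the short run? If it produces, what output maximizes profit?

Shut down

Variable cost is VC = 70q - 14q^2 + q^3, so AVC = VC/q = 70 - 14q + q^2 and MC = dTC/dq = 70 - 28q + 3q^2.
AVC hits its minimum where MC = AVC, at q = 7, giving min AVC = 70 - 14·7 + 7^2 = $21.
Since P = $5 < min AVC = $21, price fails to cover variable cost at any output.
Shutting down limits the loss to fixed cost, $198.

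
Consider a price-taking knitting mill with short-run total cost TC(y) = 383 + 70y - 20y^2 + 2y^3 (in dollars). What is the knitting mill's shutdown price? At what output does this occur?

$20 per unit, at y = 5

The firm shuts down when price falls below the minimum of average variable cost. AVC = VC/y = 70 - 20y + 2y^2.
dAVC/dy = -20 + 4y = 0 gives y = 5. min AVC = 70 - 20·5 + 2·5^2 = 20.
So the shutdown price is $20.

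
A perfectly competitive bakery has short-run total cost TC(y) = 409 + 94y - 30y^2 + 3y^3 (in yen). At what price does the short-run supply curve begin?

The firm shuts down when price falls below the minimum of average variable cost. AVC = VC/y = 94 - 30y + 3y^2.
dAVC/dy = -30 + 6y = 0 gives y = 5. min AVC = 94 - 30·5 + 3·5^2 = 19.
For P < ¥19 the firm produces nothing.

¥19 per unit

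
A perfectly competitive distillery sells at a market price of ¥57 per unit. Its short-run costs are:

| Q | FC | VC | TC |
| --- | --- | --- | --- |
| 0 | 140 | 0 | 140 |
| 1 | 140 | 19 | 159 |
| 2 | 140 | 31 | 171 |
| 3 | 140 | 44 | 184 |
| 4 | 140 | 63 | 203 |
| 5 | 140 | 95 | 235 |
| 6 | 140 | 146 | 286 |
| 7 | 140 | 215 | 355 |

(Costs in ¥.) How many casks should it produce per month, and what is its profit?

Q = 6; profit = ¥56

Tabulate TR − TC: Q=0: -140; Q=1: -102; Q=2: -57; Q=3: -13; Q=4: 25; Q=5: 50; Q=6: 56; Q=7: 44.
Profit is maximized at Q = 6. AVC there is 146/6 = ¥24.33 ≤ P, so producing beats shutting down (which would give -¥140).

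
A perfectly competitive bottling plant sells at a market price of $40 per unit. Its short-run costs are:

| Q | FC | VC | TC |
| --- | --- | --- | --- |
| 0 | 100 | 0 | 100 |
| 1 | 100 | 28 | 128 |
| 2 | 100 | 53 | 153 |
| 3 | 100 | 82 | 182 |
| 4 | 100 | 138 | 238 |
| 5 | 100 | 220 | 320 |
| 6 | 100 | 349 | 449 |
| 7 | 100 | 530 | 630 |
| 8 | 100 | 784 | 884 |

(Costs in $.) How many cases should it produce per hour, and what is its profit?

Tabulate TR − TC: Q=0: -100; Q=1: -88; Q=2: -73; Q=3: -62; Q=4: -78; Q=5: -120; Q=6: -209; Q=7: -350; Q=8: -564.
Profit is maximized at Q = 3. AVC there is 82/3 = $27.33 ≤ P, so producing beats shutting down (which would give -$100).

Q = 3; profit = -$62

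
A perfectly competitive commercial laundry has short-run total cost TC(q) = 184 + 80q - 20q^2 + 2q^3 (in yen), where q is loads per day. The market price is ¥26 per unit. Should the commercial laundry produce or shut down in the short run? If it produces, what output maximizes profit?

Shut down

From TC, MC = TC'(q) = 80 - 40q + 6q^2 and AVC = VC/q = 80 - 20q + 2q^2.
The AVC parabola has its vertex at q = 20/4 = 5, where AVC = 80 - 20·5 + 2·5^2 = ¥30.
With P < min AVC (¥26 < ¥30), every unit sold adds to the loss.
The firm minimizes its loss by shutting down and losing only its fixed cost of ¥184.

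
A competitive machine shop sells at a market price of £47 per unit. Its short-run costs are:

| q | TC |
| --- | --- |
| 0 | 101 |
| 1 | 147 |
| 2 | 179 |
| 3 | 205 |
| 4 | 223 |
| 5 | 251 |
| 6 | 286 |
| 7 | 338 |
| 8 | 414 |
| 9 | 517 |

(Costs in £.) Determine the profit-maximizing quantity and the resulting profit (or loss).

q = 6; profit = -£4

Profit at each row (π = 47q − TC): q=0: -101; q=1: -100; q=2: -85; q=3: -64; q=4: -35; q=5: -16; q=6: -4; q=7: -9; q=8: -38; q=9: -94.
Profit is maximized at q = 6. AVC there is 185/6 = £30.83 ≤ P, so producing beats shutting down (which would give -£101).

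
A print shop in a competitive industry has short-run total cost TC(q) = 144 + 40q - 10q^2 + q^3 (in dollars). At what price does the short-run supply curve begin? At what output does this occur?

$15 per unit, at q = 5

The shutdown price is the minimum of AVC. VC = 40q - 10q^2 + q^3, so AVC = 40 - 10q + q^2.
dAVC/dq = -10 + 2q = 0 gives q = 5. min AVC = 40 - 10·5 + 5^2 = 15.
For P < $15 the firm produces nothing.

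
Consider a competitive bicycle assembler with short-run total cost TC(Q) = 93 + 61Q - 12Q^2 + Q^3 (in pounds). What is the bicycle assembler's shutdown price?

The firm shuts down when price falls below the minimum of average variable cost. AVC = VC/Q = 61 - 12Q + Q^2.
At the minimum of AVC, MC = AVC. MC = 61 - 24Q + 3Q^2; setting MC = AVC gives 2Q^2 - 12Q = 0, so Q = 6. min AVC = 25.
So the shutdown price is £25.

£25 per unit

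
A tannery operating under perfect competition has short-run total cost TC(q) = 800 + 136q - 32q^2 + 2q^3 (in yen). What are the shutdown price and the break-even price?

Shutdown price = ¥8; break-even price = ¥96

Shutdown price = min AVC. AVC = 136 - 32q + 2q^2, with vertex at q = 8 and minimum ¥8.
ATC = 800/q + 136 - 32q + 2q^2. Setting dATC/dq = −800/q^2 − 32 + 4q = 0 gives q = 10 (since 4·10^3 − 32·10^2 = 800).
min ATC = 800/10 + 136 − 32·10 + 2·10^2 = ¥96. That is the break-even price.
For ¥8 ≤ P < ¥96 the firm produces at a loss; below ¥8 it shuts down.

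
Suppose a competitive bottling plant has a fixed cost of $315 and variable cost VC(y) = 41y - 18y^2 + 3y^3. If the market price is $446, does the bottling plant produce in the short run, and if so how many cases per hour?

Produce at y = 9

Strip out fixed cost: VC = 41y - 18y^2 + 3y^3. Then AVC = 41 - 18y + 3y^2 and MC = 41 - 36y + 9y^2.
AVC hits its minimum where MC = AVC, at y = 3, giving min AVC = 41 - 18·3 + 3·3^2 = $14.
Because $446 ≥ $14, revenue can cover variable cost; the firm operates.
Set P = MC: 446 = 41 - 36y + 9y^2 → -405 - 36y + 9y^2 = 0. The roots are y = -5 and y = 9; the profit-maximizing output is on the rising part of MC, so y* = 9.
Check: AVC at y = 9 is $122 ≤ P, so revenue covers variable cost.
Profit = P·y − TC = 446·9 − 1413 = $2601.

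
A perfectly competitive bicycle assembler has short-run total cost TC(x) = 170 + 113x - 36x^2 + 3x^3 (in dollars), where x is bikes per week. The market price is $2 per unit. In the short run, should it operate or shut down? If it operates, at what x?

Strip out fixed cost: VC = 113x - 36x^2 + 3x^3. Then AVC = 113 - 36x + 3x^2 and MC = 113 - 72x + 9x^2.
AVC is minimized where dAVC/dx = -36 + 6x = 0, at x = 6; min AVC = 113 - 36·6 + 3·6^2 = $5.
With P < min AVC ($2 < $5), every unit sold adds to the loss.
Shutting down limits the loss to fixed cost, $170.

Shut down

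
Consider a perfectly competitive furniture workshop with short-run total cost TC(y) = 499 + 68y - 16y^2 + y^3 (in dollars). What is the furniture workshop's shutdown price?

Short-run supply begins at min AVC. From VC = 68y - 16y^2 + y^3, AVC = 68 - 16y + y^2.
dAVC/dy = -16 + 2y = 0 gives y = 8. min AVC = 68 - 16·8 + 8^2 = 4.
For P < $4 the firm produces nothing.

$4 per unit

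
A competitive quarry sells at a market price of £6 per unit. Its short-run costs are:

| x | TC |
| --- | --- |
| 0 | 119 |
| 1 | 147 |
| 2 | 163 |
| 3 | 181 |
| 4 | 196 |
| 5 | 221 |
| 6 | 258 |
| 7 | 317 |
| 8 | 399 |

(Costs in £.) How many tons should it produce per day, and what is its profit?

x = 0 (shut down); profit = -£119

Tabulate TR − TC: x=0: -119; x=1: -141; x=2: -151; x=3: -163; x=4: -172; x=5: -191; x=6: -222; x=7: -275; x=8: -351.
Profit is highest at x = 0. Equivalently, the lowest AVC in the table is 77/4 ≈ £19.25 at x = 4, and P = £6 falls below it — price never covers variable cost, so the firm shuts down and loses only its fixed cost.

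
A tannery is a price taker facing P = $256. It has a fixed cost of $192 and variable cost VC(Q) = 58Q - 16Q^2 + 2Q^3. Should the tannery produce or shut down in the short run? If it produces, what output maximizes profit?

Strip out fixed cost: VC = 58Q - 16Q^2 + 2Q^3. Then AVC = 58 - 16Q + 2Q^2 and MC = 58 - 32Q + 6Q^2.
The AVC parabola has its vertex at Q = 16/4 = 4, where AVC = 58 - 16·4 + 2·4^2 = $26.
P = $256 exceeds min AVC = $26, so the firm stays open.
Set P = MC: 256 = 58 - 32Q + 6Q^2 → -198 - 32Q + 6Q^2 = 0. The roots are Q = -11/3 and Q = 9; the profit-maximizing output is on the rising part of MC, so Q* = 9.
Check: AVC at Q = 9 is $76 ≤ P, so revenue covers variable cost.
Profit = P·Q − TC = 256·9 − 876 = $1428.

Produce at Q = 9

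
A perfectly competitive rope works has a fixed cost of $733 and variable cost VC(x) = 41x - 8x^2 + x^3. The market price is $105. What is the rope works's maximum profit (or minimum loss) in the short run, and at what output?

Profit = -$221 at x = 8

AVC = 41 - 8x + x^2 has its minimum $25 at x = 4; price $105 clears that bar, so the firm operates.
MC = 41 - 16x + 3x^2. Setting P = MC and taking the root on the rising branch gives x* = 8.
TR = 105·8 = 840. TC = 733 + 328 = 1061. Profit = 840 − 1061 = -$221.
By producing, the firm covers all variable cost plus $512 of fixed cost; shutting down would lose the full $733.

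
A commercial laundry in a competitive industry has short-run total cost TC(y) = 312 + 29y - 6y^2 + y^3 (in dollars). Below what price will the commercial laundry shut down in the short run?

$20 per unit

The shutdown price is the minimum of AVC. VC = 29y - 6y^2 + y^3, so AVC = 29 - 6y + y^2.
dAVC/dy = -6 + 2y = 0 gives y = 3. min AVC = 29 - 6·3 + 3^2 = 20.
The firm shuts down for any P below $20.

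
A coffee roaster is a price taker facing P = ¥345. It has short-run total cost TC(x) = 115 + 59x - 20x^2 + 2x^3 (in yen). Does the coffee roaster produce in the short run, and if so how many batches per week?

From TC, MC = TC'(x) = 59 - 40x + 6x^2 and AVC = VC/x = 59 - 20x + 2x^2.
AVC hits its minimum where MC = AVC, at x = 5, giving min AVC = 59 - 20·5 + 2·5^2 = ¥9.
Because ¥345 ≥ ¥9, revenue can cover variable cost; the firm operates.
Set P = MC: 345 = 59 - 40x + 6x^2 → -286 - 40x + 6x^2 = 0. The roots are x = -13/3 and x = 11; the profit-maximizing output is on the rising part of MC, so x* = 11.
Check: AVC at x = 11 is ¥81 ≤ P, so revenue covers variable cost.
Profit = P·x − TC = 345·11 − 1006 = ¥2789.

Produce at x = 11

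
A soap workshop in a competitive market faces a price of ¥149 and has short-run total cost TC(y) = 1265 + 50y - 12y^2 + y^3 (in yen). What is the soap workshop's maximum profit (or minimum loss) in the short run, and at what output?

Profit = -¥55 at y = 11

AVC = 50 - 12y + y^2; min AVC = ¥14 at y = 6. Since P = ¥149 ≥ min AVC, the firm produces.
With MC = 50 - 24y + 3y^2, P = MC on the upward-sloping part at y* = 11.
TR = 149·11 = 1639. TC = 1265 + 429 = 1694. Profit = 1639 − 1694 = -¥55.
By producing, the firm covers all variable cost plus ¥1210 of fixed cost; shutting down would lose the full ¥1265.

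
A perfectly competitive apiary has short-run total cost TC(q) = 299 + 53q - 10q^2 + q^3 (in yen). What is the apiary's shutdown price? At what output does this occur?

¥28 per unit, at q = 5

Short-run supply begins at min AVC. From VC = 53q - 10q^2 + q^3, AVC = 53 - 10q + q^2.
dAVC/dq = -10 + 2q = 0 gives q = 5. min AVC = 53 - 10·5 + 5^2 = 28.
For P < ¥28 the firm produces nothing.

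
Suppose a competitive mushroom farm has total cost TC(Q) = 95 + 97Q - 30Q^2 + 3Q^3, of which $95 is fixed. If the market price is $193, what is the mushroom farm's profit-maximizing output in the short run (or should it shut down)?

Produce at Q = 8

Strip out fixed cost: VC = 97Q - 30Q^2 + 3Q^3. Then AVC = 97 - 30Q + 3Q^2 and MC = 97 - 60Q + 9Q^2.
AVC is minimized where dAVC/dQ = -30 + 6Q = 0, at Q = 5; min AVC = 97 - 30·5 + 3·5^2 = $22.
Because $193 ≥ $22, revenue can cover variable cost; the firm operates.
Solving P = MC: -96 - 60Q + 9Q^2 = 0 ⇒ Q = -4/3 or 8. On the upward-sloping branch, Q* = 8.
Check: AVC at Q = 8 is $49 ≤ P, so revenue covers variable cost.
Profit = P·Q − TC = 193·8 − 487 = $1057.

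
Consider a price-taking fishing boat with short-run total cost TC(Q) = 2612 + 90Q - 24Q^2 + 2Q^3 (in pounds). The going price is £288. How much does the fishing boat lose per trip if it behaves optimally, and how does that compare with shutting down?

Profit = -£192 at Q = 11

AVC = 90 - 24Q + 2Q^2; min AVC = £18 at Q = 6. Since P = £288 ≥ min AVC, the firm produces.
With MC = 90 - 48Q + 6Q^2, P = MC on the upward-sloping part at Q* = 11.
TR = 288·11 = 3168. TC = 2612 + 748 = 3360. Profit = 3168 − 3360 = -£192.
Shutting down would mean losing the fixed cost of £2612, so operating at a loss of £192 is better by £2420.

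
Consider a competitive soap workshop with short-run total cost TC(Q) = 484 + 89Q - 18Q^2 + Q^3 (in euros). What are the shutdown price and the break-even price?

Shutdown price = €8; break-even price = €56

AVC = 89 - 18Q + Q^2; minimized at Q = 9, giving min AVC = €8. That is the shutdown price.
ATC = 484/Q + 89 - 18Q + Q^2. Setting dATC/dQ = −484/Q^2 − 18 + 2Q = 0 gives Q = 11 (since 2·11^3 − 18·11^2 = 484).
min ATC = 484/11 + 89 − 18·11 + 11^2 = €56. That is the break-even price.
For €8 ≤ P < €56 the firm produces at a loss; below €8 it shuts down.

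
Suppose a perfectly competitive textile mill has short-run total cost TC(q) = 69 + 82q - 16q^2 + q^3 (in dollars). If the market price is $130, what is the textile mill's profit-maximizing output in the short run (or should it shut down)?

Produce at q = 12

Strip out fixed cost: VC = 82q - 16q^2 + q^3. Then AVC = 82 - 16q + q^2 and MC = 82 - 32q + 3q^2.
AVC hits its minimum where MC = AVC, at q = 8, giving min AVC = 82 - 16·8 + 8^2 = $18.
Since P = $130 ≥ min AVC = $18, price covers variable cost and the firm should produce.
P = MC gives -48 - 32q + 3q^2 = 0, with roots -4/3 and 12. Take the larger (rising MC): q* = 12.
Check: AVC at q = 12 is $34 ≤ P, so revenue covers variable cost.
Profit = P·q − TC = 130·12 − 477 = $1083.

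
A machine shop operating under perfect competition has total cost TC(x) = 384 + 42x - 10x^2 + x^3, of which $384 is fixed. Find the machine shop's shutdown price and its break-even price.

Shutdown price = min AVC. AVC = 42 - 10x + x^2, with vertex at x = 5 and minimum $17.
ATC = 384/x + 42 - 10x + x^2. Setting dATC/dx = −384/x^2 − 10 + 2x = 0 gives x = 8 (since 2·8^3 − 10·8^2 = 384).
min ATC = 384/8 + 42 − 10·8 + 8^2 = $74. That is the break-even price.
For $17 ≤ P < $74 the firm produces at a loss; below $17 it shuts down.

Shutdown price = $17; break-even price = $74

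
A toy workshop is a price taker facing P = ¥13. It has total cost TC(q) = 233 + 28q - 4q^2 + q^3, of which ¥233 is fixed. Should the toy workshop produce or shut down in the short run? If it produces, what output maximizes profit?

From TC, MC = TC'(q) = 28 - 8q + 3q^2 and AVC = VC/q = 28 - 4q + q^2.
AVC hits its minimum where MC = AVC, at q = 2, giving min AVC = 28 - 4·2 + 2^2 = ¥24.
P = ¥13 lies below min AVC = ¥24; no output level covers variable cost.
Shutting down limits the loss to fixed cost, ¥233.

Shut down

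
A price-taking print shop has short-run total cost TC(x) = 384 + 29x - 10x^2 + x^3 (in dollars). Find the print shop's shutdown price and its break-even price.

AVC = 29 - 10x + x^2; minimized at x = 5, giving min AVC = $4. That is the shutdown price.
ATC = 384/x + 29 - 10x + x^2. Setting dATC/dx = −384/x^2 − 10 + 2x = 0 gives x = 8 (since 2·8^3 − 10·8^2 = 384).
min ATC = 384/8 + 29 − 10·8 + 8^2 = $61. That is the break-even price.
Between these two prices the firm operates at a loss; above $61 it earns a profit.

Shutdown price = $4; break-even price = $61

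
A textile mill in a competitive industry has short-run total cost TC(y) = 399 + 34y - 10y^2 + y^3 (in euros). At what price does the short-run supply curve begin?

€9 per unit

The firm shuts down when price falls below the minimum of average variable cost. AVC = VC/y = 34 - 10y + y^2.
At the minimum of AVC, MC = AVC. MC = 34 - 20y + 3y^2; setting MC = AVC gives 2y^2 - 10y = 0, so y = 5. min AVC = 9.
For P < €9 the firm produces nothing.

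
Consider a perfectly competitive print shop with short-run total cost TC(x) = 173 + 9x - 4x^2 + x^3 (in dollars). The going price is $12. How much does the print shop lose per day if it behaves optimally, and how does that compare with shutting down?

AVC = 9 - 4x + x^2 has its minimum $5 at x = 2; price $12 clears that bar, so the firm operates.
With MC = 9 - 8x + 3x^2, P = MC on the upward-sloping part at x* = 3.
TR = 12·3 = 36. TC = 173 + 18 = 191. Profit = 36 − 191 = -$155.
That loss of $155 beats the $173 the firm would lose by shutting down; producing recovers $18 of fixed cost.

Profit = -$155 at x = 3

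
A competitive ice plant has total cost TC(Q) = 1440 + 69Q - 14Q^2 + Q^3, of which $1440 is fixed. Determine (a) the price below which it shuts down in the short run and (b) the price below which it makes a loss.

AVC = 69 - 14Q + Q^2; minimized at Q = 7, giving min AVC = $20. That is the shutdown price.
ATC = 1440/Q + 69 - 14Q + Q^2. Setting dATC/dQ = −1440/Q^2 − 14 + 2Q = 0 gives Q = 12 (since 2·12^3 − 14·12^2 = 1440).
min ATC = 1440/12 + 69 − 14·12 + 12^2 = $165. That is the break-even price.
For $20 ≤ P < $165 the firm produces at a loss; below $20 it shuts down.

Shutdown price = $20; break-even price = $165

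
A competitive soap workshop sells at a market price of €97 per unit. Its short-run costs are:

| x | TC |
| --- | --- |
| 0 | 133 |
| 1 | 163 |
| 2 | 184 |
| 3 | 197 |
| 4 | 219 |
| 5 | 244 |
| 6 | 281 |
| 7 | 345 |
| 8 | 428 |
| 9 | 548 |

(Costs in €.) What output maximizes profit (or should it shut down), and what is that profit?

Tabulate TR − TC: x=0: -133; x=1: -66; x=2: 10; x=3: 94; x=4: 169; x=5: 241; x=6: 301; x=7: 334; x=8: 348; x=9: 325.
Profit is maximized at x = 8. AVC there is 295/8 = €36.88 ≤ P, so producing beats shutting down (which would give -€133).

x = 8; profit = €348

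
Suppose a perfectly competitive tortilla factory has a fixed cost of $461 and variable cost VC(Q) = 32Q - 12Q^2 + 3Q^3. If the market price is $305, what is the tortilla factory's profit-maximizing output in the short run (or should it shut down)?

Strip out fixed cost: VC = 32Q - 12Q^2 + 3Q^3. Then AVC = 32 - 12Q + 3Q^2 and MC = 32 - 24Q + 9Q^2.
AVC is minimized where dAVC/dQ = -12 + 6Q = 0, at Q = 2; min AVC = 32 - 12·2 + 3·2^2 = $20.
P = $305 exceeds min AVC = $20, so the firm stays open.
Solving P = MC: -273 - 24Q + 9Q^2 = 0 ⇒ Q = -13/3 or 7. On the upward-sloping branch, Q* = 7.
Check: AVC at Q = 7 is $95 ≤ P, so revenue covers variable cost.
Profit = P·Q − TC = 305·7 − 1126 = $1009.

Produce at Q = 7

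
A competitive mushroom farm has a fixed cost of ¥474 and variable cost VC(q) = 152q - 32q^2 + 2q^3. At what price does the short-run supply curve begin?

¥24 per unit

The firm shuts down when price falls below the minimum of average variable cost. AVC = VC/q = 152 - 32q + 2q^2.
dAVC/dq = -32 + 4q = 0 gives q = 8. min AVC = 152 - 32·8 + 2·8^2 = 24.
So the shutdown price is ¥24.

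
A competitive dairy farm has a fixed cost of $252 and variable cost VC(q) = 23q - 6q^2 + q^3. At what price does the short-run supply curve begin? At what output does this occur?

The shutdown price is the minimum of AVC. VC = 23q - 6q^2 + q^3, so AVC = 23 - 6q + q^2.
At the minimum of AVC, MC = AVC. MC = 23 - 12q + 3q^2; setting MC = AVC gives 2q^2 - 6q = 0, so q = 3. min AVC = 14.
For P < $14 the firm produces nothing.

$14 per unit, at q = 3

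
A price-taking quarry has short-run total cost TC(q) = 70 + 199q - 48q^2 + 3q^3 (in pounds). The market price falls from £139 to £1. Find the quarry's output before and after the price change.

AVC = 199 - 48q + 3q^2, minimized at q = 8 where min AVC = £7. MC = 199 - 96q + 9q^2.
With P = £139 above the shutdown price, P = MC gives q = 10.
At P = £1 < min AVC = £7, price no longer covers variable cost at any output, so the firm shuts down: q = 0.

Output falls from 10 to 0 (the firm shuts down)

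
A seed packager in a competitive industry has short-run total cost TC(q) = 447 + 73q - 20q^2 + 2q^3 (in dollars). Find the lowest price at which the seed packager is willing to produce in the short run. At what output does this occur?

The shutdown price is the minimum of AVC. VC = 73q - 20q^2 + 2q^3, so AVC = 73 - 20q + 2q^2.
At the minimum of AVC, MC = AVC. MC = 73 - 40q + 6q^2; setting MC = AVC gives 4q^2 - 20q = 0, so q = 5. min AVC = 23.
For P < $23 the firm produces nothing.

$23 per unit, at q = 5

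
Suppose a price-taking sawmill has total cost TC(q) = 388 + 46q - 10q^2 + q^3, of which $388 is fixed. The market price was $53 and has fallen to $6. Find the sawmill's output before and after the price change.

Output falls from 7 to 0 (the firm shuts down)

AVC = 46 - 10q + q^2, minimized at q = 5 where min AVC = $21. MC = 46 - 20q + 3q^2.
At P = $53 ≥ min AVC, set P = MC on the rising branch: q = 7.
At P = $6 < min AVC = $21, price no longer covers variable cost at any output, so the firm shuts down: q = 0.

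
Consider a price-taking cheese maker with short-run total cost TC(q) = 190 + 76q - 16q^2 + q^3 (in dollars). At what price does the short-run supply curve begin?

$12 per unit

Short-run supply begins at min AVC. From VC = 76q - 16q^2 + q^3, AVC = 76 - 16q + q^2.
At the minimum of AVC, MC = AVC. MC = 76 - 32q + 3q^2; setting MC = AVC gives 2q^2 - 16q = 0, so q = 8. min AVC = 12.
So the shutdown price is $12.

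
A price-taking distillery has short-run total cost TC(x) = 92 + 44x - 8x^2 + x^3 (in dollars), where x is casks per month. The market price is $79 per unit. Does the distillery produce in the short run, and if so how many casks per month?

Produce at x = 7

Strip out fixed cost: VC = 44x - 8x^2 + x^3. Then AVC = 44 - 8x + x^2 and MC = 44 - 16x + 3x^2.
The AVC parabola has its vertex at x = 8/2 = 4, where AVC = 44 - 8·4 + 4^2 = $28.
Since P = $79 ≥ min AVC = $28, price covers variable cost and the firm should produce.
Solving P = MC: -35 - 16x + 3x^2 = 0 ⇒ x = -5/3 or 7. On the upward-sloping branch, x* = 7.
Check: AVC at x = 7 is $37 ≤ P, so revenue covers variable cost.
Profit = P·x − TC = 79·7 − 351 = $202.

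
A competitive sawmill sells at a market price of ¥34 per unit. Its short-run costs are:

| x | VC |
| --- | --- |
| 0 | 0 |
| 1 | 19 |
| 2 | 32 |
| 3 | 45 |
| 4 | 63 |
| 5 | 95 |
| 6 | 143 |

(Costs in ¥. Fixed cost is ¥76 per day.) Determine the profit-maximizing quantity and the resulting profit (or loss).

x = 5; profit = -¥1

Tabulate TR − TC: x=0: -76; x=1: -61; x=2: -40; x=3: -19; x=4: -3; x=5: -1; x=6: -15.
Profit is maximized at x = 5. AVC there is 95/5 = ¥19 ≤ P, so producing beats shutting down (which would give -¥76).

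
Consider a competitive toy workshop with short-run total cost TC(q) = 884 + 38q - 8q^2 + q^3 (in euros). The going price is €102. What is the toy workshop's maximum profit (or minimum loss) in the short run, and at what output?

Profit = -€372 at q = 8

AVC = 38 - 8q + q^2 has its minimum €22 at q = 4; price €102 clears that bar, so the firm operates.
With MC = 38 - 16q + 3q^2, P = MC on the upward-sloping part at q* = 8.
TR = 102·8 = 816. TC = 884 + 304 = 1188. Profit = 816 − 1188 = -€372.
Shutting down would mean losing the fixed cost of €884, so operating at a loss of €372 is better by €512.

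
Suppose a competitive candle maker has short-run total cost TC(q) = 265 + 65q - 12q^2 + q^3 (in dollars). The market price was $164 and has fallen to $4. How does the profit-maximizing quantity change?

Output falls from 11 to 0 (the firm shuts down)

AVC = 65 - 12q + q^2, minimized at q = 6 where min AVC = $29. MC = 65 - 24q + 3q^2.
With P = $164 above the shutdown price, P = MC gives q = 11.
At P = $4 < min AVC = $29, price no longer covers variable cost at any output, so the firm shuts down: q = 0.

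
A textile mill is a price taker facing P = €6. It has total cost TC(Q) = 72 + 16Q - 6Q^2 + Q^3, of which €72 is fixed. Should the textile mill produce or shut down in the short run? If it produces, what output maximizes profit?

From TC, MC = TC'(Q) = 16 - 12Q + 3Q^2 and AVC = VC/Q = 16 - 6Q + Q^2.
AVC hits its minimum where MC = AVC, at Q = 3, giving min AVC = 16 - 6·3 + 3^2 = €7.
With P < min AVC (€6 < €7), every unit sold adds to the loss.
Best response: produce nothing and absorb the €72 fixed cost.

Shut down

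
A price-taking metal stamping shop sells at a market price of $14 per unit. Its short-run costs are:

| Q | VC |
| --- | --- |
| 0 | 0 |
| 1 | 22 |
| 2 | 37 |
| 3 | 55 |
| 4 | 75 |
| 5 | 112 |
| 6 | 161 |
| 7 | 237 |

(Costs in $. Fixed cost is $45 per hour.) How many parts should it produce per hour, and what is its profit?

Q = 0 (shut down); profit = -$45

Profit at each row (π = 14Q − TC): Q=0: -45; Q=1: -53; Q=2: -54; Q=3: -58; Q=4: -64; Q=5: -87; Q=6: -122; Q=7: -184.
Profit is highest at Q = 0. Equivalently, the lowest AVC in the table is 55/3 ≈ $18.33 at Q = 3, and P = $14 falls below it — price never covers variable cost, so the firm shuts down and loses only its fixed cost.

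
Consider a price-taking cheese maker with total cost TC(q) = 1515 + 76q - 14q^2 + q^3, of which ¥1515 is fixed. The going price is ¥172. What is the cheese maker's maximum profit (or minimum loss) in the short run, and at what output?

Profit = -¥75 at q = 12

AVC = 76 - 14q + q^2 has its minimum ¥27 at q = 7; price ¥172 clears that bar, so the firm operates.
MC = 76 - 28q + 3q^2. Setting P = MC and taking the root on the rising branch gives q* = 12.
TR = 172·12 = 2064. TC = 1515 + 624 = 2139. Profit = 2064 − 2139 = -¥75.
By producing, the firm covers all variable cost plus ¥1440 of fixed cost; shutting down would lose the full ¥1515.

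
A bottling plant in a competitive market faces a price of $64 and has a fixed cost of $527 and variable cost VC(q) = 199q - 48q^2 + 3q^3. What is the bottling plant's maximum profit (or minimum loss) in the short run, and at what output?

AVC = 199 - 48q + 3q^2 has its minimum $7 at q = 8; price $64 clears that bar, so the firm operates.
With MC = 199 - 96q + 9q^2, P = MC on the upward-sloping part at q* = 9.
TR = 64·9 = 576. TC = 527 + 90 = 617. Profit = 576 − 617 = -$41.
By producing, the firm covers all variable cost plus $486 of fixed cost; shutting down would lose the full $527.

Profit = -$41 at q = 9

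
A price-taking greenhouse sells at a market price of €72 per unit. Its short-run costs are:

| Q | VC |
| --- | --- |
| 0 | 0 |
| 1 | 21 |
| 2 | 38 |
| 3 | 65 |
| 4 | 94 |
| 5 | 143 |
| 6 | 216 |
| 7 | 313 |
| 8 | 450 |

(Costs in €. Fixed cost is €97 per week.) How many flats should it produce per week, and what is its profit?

Q = 5; profit = €120

Tabulate TR − TC: Q=0: -97; Q=1: -46; Q=2: 9; Q=3: 54; Q=4: 97; Q=5: 120; Q=6: 119; Q=7: 94; Q=8: 29.
Profit is maximized at Q = 5. AVC there is 143/5 = €28.60 ≤ P, so producing beats shutting down (which would give -€97).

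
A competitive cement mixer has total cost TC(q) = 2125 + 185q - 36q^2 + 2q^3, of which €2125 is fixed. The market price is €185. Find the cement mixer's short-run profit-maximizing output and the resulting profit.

AVC = 185 - 36q + 2q^2 has its minimum €23 at q = 9; price €185 clears that bar, so the firm operates.
MC = 185 - 72q + 6q^2. Setting P = MC and taking the root on the rising branch gives q* = 12.
TR = 185·12 = 2220. TC = 2125 + 492 = 2617. Profit = 2220 − 2617 = -€397.
Shutting down would mean losing the fixed cost of €2125, so operating at a loss of €397 is better by €1728.

Profit = -€397 at q = 12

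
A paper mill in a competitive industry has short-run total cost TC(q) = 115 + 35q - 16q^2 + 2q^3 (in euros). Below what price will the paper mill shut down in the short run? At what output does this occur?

Short-run supply begins at min AVC. From VC = 35q - 16q^2 + 2q^3, AVC = 35 - 16q + 2q^2.
dAVC/dq = -16 + 4q = 0 gives q = 4. min AVC = 35 - 16·4 + 2·4^2 = 3.
So the shutdown price is €3.

€3 per unit, at q = 4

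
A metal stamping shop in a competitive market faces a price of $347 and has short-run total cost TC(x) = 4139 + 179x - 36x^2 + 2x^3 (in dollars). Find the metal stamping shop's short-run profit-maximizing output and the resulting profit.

AVC = 179 - 36x + 2x^2 has its minimum $17 at x = 9; price $347 clears that bar, so the firm operates.
MC = 179 - 72x + 6x^2. Setting P = MC and taking the root on the rising branch gives x* = 14.
TR = 347·14 = 4858. TC = 4139 + 938 = 5077. Profit = 4858 − 5077 = -$219.
Shutting down would mean losing the fixed cost of $4139, so operating at a loss of $219 is better by $3920.

Profit = -$219 at x = 14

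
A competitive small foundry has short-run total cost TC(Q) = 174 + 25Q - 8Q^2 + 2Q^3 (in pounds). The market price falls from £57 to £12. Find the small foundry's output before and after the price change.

MC = 25 - 16Q + 6Q^2; the shutdown threshold is min AVC = £17 (at Q = 2).
At P = £57 ≥ min AVC, set P = MC on the rising branch: Q = 4.
At P = £12 < min AVC = £17, price no longer covers variable cost at any output, so the firm shuts down: Q = 0.

Output falls from 4 to 0 (the firm shuts down)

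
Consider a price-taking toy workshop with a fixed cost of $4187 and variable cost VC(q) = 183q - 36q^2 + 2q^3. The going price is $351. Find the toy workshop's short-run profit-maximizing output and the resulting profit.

Profit = -$267 at q = 14

AVC = 183 - 36q + 2q^2; min AVC = $21 at q = 9. Since P = $351 ≥ min AVC, the firm produces.
With MC = 183 - 72q + 6q^2, P = MC on the upward-sloping part at q* = 14.
TR = 351·14 = 4914. TC = 4187 + 994 = 5181. Profit = 4914 − 5181 = -$267.
That loss of $267 beats the $4187 the firm would lose by shutting down; producing recovers $3920 of fixed cost.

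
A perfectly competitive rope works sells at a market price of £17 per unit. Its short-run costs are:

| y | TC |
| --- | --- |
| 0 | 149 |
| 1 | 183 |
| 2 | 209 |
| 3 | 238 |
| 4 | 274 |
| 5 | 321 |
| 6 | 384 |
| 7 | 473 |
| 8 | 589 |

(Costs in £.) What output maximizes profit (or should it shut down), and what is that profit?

y = 0 (shut down); profit = -£149

Profit at each row (π = 17y − TC): y=0: -149; y=1: -166; y=2: -175; y=3: -187; y=4: -206; y=5: -236; y=6: -282; y=7: -354; y=8: -453.
Profit is highest at y = 0. Equivalently, the lowest AVC in the table is 89/3 ≈ £29.67 at y = 3, and P = £17 falls below it — price never covers variable cost, so the firm shuts down and loses only its fixed cost.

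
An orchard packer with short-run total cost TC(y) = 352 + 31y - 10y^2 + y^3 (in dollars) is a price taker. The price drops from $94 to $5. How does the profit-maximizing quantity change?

AVC = 31 - 10y + y^2, minimized at y = 5 where min AVC = $6. MC = 31 - 20y + 3y^2.
With P = $94 above the shutdown price, P = MC gives y = 9.
At P = $5 < min AVC = $6, price no longer covers variable cost at any output, so the firm shuts down: y = 0.

Output falls from 9 to 0 (the firm shuts down)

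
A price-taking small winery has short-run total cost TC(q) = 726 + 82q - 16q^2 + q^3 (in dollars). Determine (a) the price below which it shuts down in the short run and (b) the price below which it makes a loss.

Shutdown price = $18; break-even price = $93

Shutdown price = min AVC. AVC = 82 - 16q + q^2, with vertex at q = 8 and minimum $18.
ATC = 726/q + 82 - 16q + q^2. Setting dATC/dq = −726/q^2 − 16 + 2q = 0 gives q = 11 (since 2·11^3 − 16·11^2 = 726).
min ATC = 726/11 + 82 − 16·11 + 11^2 = $93. That is the break-even price.
Between these two prices the firm operates at a loss; above $93 it earns a profit.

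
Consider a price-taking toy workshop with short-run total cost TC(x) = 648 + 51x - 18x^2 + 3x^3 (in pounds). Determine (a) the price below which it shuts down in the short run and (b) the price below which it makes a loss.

AVC = 51 - 18x + 3x^2; minimized at x = 3, giving min AVC = £24. That is the shutdown price.
ATC = 648/x + 51 - 18x + 3x^2. Setting dATC/dx = −648/x^2 − 18 + 6x = 0 gives x = 6 (since 6·6^3 − 18·6^2 = 648).
min ATC = 648/6 + 51 − 18·6 + 3·6^2 = £159. That is the break-even price.
For £24 ≤ P < £159 the firm produces at a loss; below £24 it shuts down.

Shutdown price = £24; break-even price = £159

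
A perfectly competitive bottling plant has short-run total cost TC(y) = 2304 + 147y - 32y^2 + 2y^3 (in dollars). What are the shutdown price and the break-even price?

Shutdown price = $19; break-even price = $243

AVC = 147 - 32y + 2y^2; minimized at y = 8, giving min AVC = $19. That is the shutdown price.
ATC = 2304/y + 147 - 32y + 2y^2. Setting dATC/dy = −2304/y^2 − 32 + 4y = 0 gives y = 12 (since 4·12^3 − 32·12^2 = 2304).
min ATC = 2304/12 + 147 − 32·12 + 2·12^2 = $243. That is the break-even price.
For $19 ≤ P < $243 the firm produces at a loss; below $19 it shuts down.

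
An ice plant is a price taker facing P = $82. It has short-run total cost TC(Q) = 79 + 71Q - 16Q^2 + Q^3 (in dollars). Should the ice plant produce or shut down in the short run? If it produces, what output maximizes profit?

Produce at Q = 11

From TC, MC = TC'(Q) = 71 - 32Q + 3Q^2 and AVC = VC/Q = 71 - 16Q + Q^2.
The AVC parabola has its vertex at Q = 16/2 = 8, where AVC = 71 - 16·8 + 8^2 = $7.
P = $82 exceeds min AVC = $7, so the firm stays open.
Solving P = MC: -11 - 32Q + 3Q^2 = 0 ⇒ Q = -1/3 or 11. On the upward-sloping branch, Q* = 11.
Check: AVC at Q = 11 is $16 ≤ P, so revenue covers variable cost.
Profit = P·Q − TC = 82·11 − 255 = $647.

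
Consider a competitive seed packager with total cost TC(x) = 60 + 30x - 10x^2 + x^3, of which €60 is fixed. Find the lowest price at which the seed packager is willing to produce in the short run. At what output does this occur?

€5 per unit, at x = 5

The shutdown price is the minimum of AVC. VC = 30x - 10x^2 + x^3, so AVC = 30 - 10x + x^2.
dAVC/dx = -10 + 2x = 0 gives x = 5. min AVC = 30 - 10·5 + 5^2 = 5.
The firm shuts down for any P below €5.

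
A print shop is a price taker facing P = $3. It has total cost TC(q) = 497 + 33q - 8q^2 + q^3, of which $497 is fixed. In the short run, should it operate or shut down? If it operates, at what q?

Shut down

Strip out fixed cost: VC = 33q - 8q^2 + q^3. Then AVC = 33 - 8q + q^2 and MC = 33 - 16q + 3q^2.
AVC hits its minimum where MC = AVC, at q = 4, giving min AVC = 33 - 8·4 + 4^2 = $17.
With P < min AVC ($3 < $17), every unit sold adds to the loss.
The firm minimizes its loss by shutting down and losing only its fixed cost of $497.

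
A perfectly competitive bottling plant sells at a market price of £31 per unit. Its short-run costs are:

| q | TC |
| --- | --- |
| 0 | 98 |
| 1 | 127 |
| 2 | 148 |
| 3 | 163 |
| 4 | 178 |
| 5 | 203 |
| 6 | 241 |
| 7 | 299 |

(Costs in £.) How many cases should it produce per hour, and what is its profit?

Profit at each row (π = 31q − TC): q=0: -98; q=1: -96; q=2: -86; q=3: -70; q=4: -54; q=5: -48; q=6: -55; q=7: -82.
Profit is maximized at q = 5. AVC there is 105/5 = £21 ≤ P, so producing beats shutting down (which would give -£98).

q = 5; profit = -£48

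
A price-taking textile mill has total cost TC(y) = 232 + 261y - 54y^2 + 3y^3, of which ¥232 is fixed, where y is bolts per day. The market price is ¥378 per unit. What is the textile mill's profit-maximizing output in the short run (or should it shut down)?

Variable cost is VC = 261y - 54y^2 + 3y^3, so AVC = VC/y = 261 - 54y + 3y^2 and MC = dTC/dy = 261 - 108y + 9y^2.
The AVC parabola has its vertex at y = 54/6 = 9, where AVC = 261 - 54·9 + 3·9^2 = ¥18.
Since P = ¥378 ≥ min AVC = ¥18, price covers variable cost and the firm should produce.
Solving P = MC: -117 - 108y + 9y^2 = 0 ⇒ y = -1 or 13. On the upward-sloping branch, y* = 13.
Check: AVC at y = 13 is ¥66 ≤ P, so revenue covers variable cost.
Profit = P·y − TC = 378·13 − 1090 = ¥3824.

Produce at y = 13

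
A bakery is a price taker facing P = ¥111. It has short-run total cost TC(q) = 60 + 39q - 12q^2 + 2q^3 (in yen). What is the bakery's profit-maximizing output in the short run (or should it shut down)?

Strip out fixed cost: VC = 39q - 12q^2 + 2q^3. Then AVC = 39 - 12q + 2q^2 and MC = 39 - 24q + 6q^2.
AVC hits its minimum where MC = AVC, at q = 3, giving min AVC = 39 - 12·3 + 2·3^2 = ¥21.
Because ¥111 ≥ ¥21, revenue can cover variable cost; the firm operates.
P = MC gives -72 - 24q + 6q^2 = 0, with roots -2 and 6. Take the larger (rising MC): q* = 6.
Check: AVC at q = 6 is ¥39 ≤ P, so revenue covers variable cost.
Profit = P·q − TC = 111·6 − 294 = ¥372.

Produce at q = 6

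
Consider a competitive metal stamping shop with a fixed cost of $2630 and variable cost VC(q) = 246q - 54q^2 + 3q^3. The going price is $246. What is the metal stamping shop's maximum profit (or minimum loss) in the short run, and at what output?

AVC = 246 - 54q + 3q^2 has its minimum $3 at q = 9; price $246 clears that bar, so the firm operates.
MC = 246 - 108q + 9q^2. Setting P = MC and taking the root on the rising branch gives q* = 12.
TR = 246·12 = 2952. TC = 2630 + 360 = 2990. Profit = 2952 − 2990 = -$38.
Shutting down would mean losing the fixed cost of $2630, so operating at a loss of $38 is better by $2592.

Profit = -$38 at q = 12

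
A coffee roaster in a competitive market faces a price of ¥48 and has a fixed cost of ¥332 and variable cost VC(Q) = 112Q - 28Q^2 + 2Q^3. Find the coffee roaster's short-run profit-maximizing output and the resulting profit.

AVC = 112 - 28Q + 2Q^2 has its minimum ¥14 at Q = 7; price ¥48 clears that bar, so the firm operates.
With MC = 112 - 56Q + 6Q^2, P = MC on the upward-sloping part at Q* = 8.
TR = 48·8 = 384. TC = 332 + 128 = 460. Profit = 384 − 460 = -¥76.
By producing, the firm covers all variable cost plus ¥256 of fixed cost; shutting down would lose the full ¥332.

Profit = -¥76 at Q = 8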